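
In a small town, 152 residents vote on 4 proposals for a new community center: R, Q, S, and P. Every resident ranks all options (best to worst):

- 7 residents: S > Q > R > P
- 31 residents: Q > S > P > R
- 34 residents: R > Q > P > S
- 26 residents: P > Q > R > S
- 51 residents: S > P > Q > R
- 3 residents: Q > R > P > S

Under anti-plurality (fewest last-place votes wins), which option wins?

Last-place votes: R 82, Q 0, S 63, P 7.
Q is ranked last by the fewest voters, so Q wins.

Q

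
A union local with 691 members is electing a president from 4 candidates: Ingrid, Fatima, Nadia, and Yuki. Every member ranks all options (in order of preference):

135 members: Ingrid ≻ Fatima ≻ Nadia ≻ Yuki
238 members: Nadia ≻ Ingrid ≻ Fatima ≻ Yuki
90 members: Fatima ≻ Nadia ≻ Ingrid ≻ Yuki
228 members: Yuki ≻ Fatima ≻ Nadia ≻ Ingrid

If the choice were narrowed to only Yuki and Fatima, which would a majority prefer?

Fatima

Voters preferring Yuki to Fatima: 228; preferring Fatima to Yuki: 463.
Fatima wins the head-to-head.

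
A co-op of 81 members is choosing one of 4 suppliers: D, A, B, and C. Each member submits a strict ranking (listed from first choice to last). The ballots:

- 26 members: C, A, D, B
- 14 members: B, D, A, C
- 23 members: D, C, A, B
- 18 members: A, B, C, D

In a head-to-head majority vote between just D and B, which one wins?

Voters preferring D to B: 49; preferring B to D: 32.
D wins the head-to-head.

D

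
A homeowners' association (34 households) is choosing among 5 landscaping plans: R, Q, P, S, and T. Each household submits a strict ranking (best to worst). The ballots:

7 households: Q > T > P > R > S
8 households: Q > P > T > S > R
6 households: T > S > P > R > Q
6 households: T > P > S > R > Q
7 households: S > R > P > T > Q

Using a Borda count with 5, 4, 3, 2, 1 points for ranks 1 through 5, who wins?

T

R: 7·2 + 8·1 + 6·2 + 6·2 + 7·4 = 74
Q: 7·5 + 8·5 + 6·1 + 6·1 + 7·1 = 94
P: 7·3 + 8·4 + 6·3 + 6·4 + 7·3 = 116
S: 7·1 + 8·2 + 6·4 + 6·3 + 7·5 = 100
T: 7·4 + 8·3 + 6·5 + 6·5 + 7·2 = 126
T has the highest Borda score (126).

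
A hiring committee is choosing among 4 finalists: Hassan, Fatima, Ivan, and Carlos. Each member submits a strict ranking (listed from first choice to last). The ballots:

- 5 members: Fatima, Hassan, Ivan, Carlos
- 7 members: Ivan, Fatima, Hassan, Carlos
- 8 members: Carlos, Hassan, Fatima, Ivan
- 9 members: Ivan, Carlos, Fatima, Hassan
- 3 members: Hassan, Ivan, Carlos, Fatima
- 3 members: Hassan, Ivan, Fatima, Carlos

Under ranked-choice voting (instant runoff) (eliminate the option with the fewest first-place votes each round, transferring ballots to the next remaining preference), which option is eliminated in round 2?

Round 1: Hassan 6, Fatima 5, Ivan 16, Carlos 8. Eliminate Fatima.
Round 2: Hassan 11, Ivan 16, Carlos 8. Eliminate Carlos.

Carlos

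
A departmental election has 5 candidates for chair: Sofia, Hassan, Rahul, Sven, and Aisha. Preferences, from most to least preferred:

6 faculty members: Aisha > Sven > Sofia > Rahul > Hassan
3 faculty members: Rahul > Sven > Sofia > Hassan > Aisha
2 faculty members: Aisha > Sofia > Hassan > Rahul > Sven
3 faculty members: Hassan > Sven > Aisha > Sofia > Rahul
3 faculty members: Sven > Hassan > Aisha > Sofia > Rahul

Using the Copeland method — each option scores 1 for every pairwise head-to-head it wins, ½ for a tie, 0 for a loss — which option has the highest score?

Sofia: beats Hassan and Rahul; loses to Sven and Aisha → score 2.
Hassan: beats Aisha; loses to Sofia, Rahul, and Sven → score 1.
Rahul: beats Hassan; loses to Sofia, Sven, and Aisha → score 1.
Sven: beats Sofia, Hassan, Rahul, and Aisha → score 4.
Aisha: beats Sofia and Rahul; loses to Hassan and Sven → score 2.
Sven has the best pairwise record.

Sven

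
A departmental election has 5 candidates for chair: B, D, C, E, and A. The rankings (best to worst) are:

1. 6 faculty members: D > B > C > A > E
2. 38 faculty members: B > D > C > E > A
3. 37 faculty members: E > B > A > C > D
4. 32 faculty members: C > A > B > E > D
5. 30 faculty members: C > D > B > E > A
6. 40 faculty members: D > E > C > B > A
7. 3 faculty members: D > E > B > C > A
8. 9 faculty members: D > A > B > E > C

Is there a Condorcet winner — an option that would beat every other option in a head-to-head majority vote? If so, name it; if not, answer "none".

C vs B: 102–93 for C.
C vs D: 99–96 for C.
C vs E: 106–89 for C.
C vs A: 149–46 for C.
C beats every other option head-to-head.

C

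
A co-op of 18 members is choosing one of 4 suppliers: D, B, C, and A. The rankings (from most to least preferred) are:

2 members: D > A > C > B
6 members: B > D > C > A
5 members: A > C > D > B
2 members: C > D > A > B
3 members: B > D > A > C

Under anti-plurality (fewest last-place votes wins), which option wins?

Last-place votes: D 0, B 9, C 3, A 6.
D is ranked last by the fewest voters, so D wins.

D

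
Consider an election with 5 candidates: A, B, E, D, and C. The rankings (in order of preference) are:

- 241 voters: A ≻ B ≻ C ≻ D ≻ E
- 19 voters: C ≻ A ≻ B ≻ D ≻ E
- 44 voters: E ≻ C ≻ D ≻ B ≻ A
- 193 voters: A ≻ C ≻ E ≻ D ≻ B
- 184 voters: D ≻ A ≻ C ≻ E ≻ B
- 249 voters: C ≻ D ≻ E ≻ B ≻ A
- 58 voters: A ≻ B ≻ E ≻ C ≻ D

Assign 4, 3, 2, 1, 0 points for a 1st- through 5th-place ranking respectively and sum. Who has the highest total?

A: 241·4 + 19·3 + 44·0 + 193·4 + 184·3 + 249·0 + 58·4 = 2577
B: 241·3 + 19·2 + 44·1 + 193·0 + 184·0 + 249·1 + 58·3 = 1228
E: 241·0 + 19·0 + 44·4 + 193·2 + 184·1 + 249·2 + 58·2 = 1360
D: 241·1 + 19·1 + 44·2 + 193·1 + 184·4 + 249·3 + 58·0 = 2024
C: 241·2 + 19·4 + 44·3 + 193·3 + 184·2 + 249·4 + 58·1 = 2691
C has the highest Borda score (2691).

C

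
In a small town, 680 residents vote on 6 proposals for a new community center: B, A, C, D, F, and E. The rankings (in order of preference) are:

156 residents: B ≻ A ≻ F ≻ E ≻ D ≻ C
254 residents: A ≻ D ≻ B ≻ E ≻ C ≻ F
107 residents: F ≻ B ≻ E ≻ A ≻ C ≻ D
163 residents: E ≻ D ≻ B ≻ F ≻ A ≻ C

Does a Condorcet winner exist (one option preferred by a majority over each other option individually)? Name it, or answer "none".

Checking pairwise contests:
D beats B 417–263.
B beats A 426–254.
B beats C 680–0.
A beats D 517–163.
B beats F 573–107.
B beats E 517–163.
Every option loses at least one head-to-head, so there is no Condorcet winner.

none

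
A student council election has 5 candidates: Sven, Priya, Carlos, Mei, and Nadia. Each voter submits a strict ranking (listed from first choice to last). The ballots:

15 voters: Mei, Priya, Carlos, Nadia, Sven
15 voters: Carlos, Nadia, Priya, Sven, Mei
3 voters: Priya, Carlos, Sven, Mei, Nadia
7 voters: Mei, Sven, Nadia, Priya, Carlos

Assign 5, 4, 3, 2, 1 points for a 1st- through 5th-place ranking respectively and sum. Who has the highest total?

Sven: 15·1 + 15·2 + 3·3 + 7·4 = 82
Priya: 15·4 + 15·3 + 3·5 + 7·2 = 134
Carlos: 15·3 + 15·5 + 3·4 + 7·1 = 139
Mei: 15·5 + 15·1 + 3·2 + 7·5 = 131
Nadia: 15·2 + 15·4 + 3·1 + 7·3 = 114
Carlos has the highest Borda score (139).

Carlos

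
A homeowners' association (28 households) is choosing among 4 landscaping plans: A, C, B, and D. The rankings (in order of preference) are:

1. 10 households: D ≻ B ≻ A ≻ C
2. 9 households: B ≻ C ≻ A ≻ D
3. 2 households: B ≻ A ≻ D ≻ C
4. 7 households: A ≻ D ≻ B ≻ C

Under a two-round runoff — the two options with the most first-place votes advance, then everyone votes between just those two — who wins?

Round 1 first-place votes: A 7, C 0, B 11, D 10.
B and D advance.
Runoff: B is preferred to D by 11 voters; D by 17.
D wins the runoff.

D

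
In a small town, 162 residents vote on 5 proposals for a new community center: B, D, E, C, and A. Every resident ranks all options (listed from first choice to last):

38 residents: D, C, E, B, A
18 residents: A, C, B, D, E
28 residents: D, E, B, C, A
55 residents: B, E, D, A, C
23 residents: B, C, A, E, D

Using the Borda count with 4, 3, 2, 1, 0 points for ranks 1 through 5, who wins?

B: 38·1 + 18·2 + 28·2 + 55·4 + 23·4 = 442
D: 38·4 + 18·1 + 28·4 + 55·2 + 23·0 = 392
E: 38·2 + 18·0 + 28·3 + 55·3 + 23·1 = 348
C: 38·3 + 18·3 + 28·1 + 55·0 + 23·3 = 265
A: 38·0 + 18·4 + 28·0 + 55·1 + 23·2 = 173
B has the highest Borda score (442).

B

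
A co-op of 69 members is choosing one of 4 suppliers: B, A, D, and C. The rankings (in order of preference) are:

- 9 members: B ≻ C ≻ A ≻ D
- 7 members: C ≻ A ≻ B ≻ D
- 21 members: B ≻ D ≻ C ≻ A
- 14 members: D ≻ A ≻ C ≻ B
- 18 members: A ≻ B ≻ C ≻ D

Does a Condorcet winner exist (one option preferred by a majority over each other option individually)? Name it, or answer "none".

Checking pairwise contests:
A beats B 39–30.
D beats A 35–34.
B beats D 55–14.
B beats C 48–21.
Every option loses at least one head-to-head, so there is no Condorcet winner.

none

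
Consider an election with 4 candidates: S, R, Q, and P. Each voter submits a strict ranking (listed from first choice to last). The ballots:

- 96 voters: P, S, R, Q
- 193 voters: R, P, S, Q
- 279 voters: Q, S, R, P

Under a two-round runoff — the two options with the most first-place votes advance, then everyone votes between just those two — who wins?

R

Round 1 first-place votes: S 0, R 193, Q 279, P 96.
Q and R advance.
Runoff: Q is preferred to R by 279 voters; R by 289.
R wins the runoff.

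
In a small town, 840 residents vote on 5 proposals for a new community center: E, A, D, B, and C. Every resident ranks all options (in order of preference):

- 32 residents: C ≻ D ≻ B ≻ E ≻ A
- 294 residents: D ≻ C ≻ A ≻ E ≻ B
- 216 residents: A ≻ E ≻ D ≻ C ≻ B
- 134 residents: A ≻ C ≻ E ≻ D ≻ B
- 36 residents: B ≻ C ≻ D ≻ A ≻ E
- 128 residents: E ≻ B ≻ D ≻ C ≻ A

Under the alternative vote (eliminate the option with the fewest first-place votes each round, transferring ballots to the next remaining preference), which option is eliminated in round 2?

Round 1: E 128, A 350, D 294, B 36, C 32. Eliminate C.
Round 2: E 128, A 350, D 326, B 36. Eliminate B.

B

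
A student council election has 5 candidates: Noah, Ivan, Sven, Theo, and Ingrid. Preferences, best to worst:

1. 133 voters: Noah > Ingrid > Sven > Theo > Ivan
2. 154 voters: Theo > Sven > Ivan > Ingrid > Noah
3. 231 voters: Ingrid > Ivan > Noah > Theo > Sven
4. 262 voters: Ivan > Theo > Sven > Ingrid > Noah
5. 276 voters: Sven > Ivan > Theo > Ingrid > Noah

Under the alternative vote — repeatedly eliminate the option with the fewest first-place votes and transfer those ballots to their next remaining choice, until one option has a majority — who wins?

Sven

Round 1: Noah 133, Ivan 262, Sven 276, Theo 154, Ingrid 231. Eliminate Noah.
Round 2: Ivan 262, Sven 276, Theo 154, Ingrid 364. Eliminate Theo.
Round 3: Ivan 262, Sven 430, Ingrid 364. Eliminate Ivan.
Round 4: Sven 692, Ingrid 364. Sven has a majority.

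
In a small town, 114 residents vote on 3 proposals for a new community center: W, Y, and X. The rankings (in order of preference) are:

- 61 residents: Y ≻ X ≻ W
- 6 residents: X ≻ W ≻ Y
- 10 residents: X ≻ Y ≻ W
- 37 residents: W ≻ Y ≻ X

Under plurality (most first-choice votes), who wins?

First-place votes: W 37, Y 61, X 16.
Y has the most first-place votes.

Y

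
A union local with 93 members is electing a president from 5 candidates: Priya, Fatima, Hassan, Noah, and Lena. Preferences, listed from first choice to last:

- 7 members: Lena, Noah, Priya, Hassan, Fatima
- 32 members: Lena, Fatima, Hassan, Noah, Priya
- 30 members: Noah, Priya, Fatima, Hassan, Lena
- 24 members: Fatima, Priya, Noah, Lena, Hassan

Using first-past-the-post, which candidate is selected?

First-place votes: Priya 0, Fatima 24, Hassan 0, Noah 30, Lena 39.
Lena has the most first-place votes.

Lena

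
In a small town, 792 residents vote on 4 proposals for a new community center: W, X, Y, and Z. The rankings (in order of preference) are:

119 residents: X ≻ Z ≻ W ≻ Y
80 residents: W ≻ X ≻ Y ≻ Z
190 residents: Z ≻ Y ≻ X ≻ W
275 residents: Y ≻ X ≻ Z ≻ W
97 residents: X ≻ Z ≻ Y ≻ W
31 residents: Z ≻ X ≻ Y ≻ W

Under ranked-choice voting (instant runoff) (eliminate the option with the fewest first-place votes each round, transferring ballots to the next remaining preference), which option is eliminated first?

Round 1: W 80, X 216, Y 275, Z 221. Eliminate W.

W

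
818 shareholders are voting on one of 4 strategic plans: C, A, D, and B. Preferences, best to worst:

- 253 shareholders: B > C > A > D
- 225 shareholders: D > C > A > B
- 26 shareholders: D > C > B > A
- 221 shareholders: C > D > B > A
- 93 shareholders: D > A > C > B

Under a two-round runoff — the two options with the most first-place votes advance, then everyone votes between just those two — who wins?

D

Round 1 first-place votes: C 221, A 0, D 344, B 253.
D and B advance.
Runoff: D is preferred to B by 565 voters; B by 253.
D wins the runoff.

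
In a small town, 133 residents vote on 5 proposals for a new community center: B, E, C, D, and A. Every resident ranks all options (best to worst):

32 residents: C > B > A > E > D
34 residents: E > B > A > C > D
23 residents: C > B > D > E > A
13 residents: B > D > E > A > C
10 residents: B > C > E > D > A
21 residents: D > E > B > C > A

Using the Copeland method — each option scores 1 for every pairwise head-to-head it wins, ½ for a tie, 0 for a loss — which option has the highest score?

B: beats E, C, D, and A → score 4.
E: beats C, D, and A; loses to B → score 3.
C: beats D and A; loses to B and E → score 2.
D: beats A; loses to B, E, and C → score 1.
A: loses to B, E, C, and D → score 0.
B has the best pairwise record.

B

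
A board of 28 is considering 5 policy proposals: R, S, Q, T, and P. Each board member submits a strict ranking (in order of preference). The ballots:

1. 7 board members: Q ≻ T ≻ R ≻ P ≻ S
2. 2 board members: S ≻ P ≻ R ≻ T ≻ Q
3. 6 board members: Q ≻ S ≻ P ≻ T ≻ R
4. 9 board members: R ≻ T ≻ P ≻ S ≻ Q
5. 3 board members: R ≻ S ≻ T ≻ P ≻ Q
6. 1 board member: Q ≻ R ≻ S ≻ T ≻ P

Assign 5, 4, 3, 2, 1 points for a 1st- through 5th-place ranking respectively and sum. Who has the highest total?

R: 7·3 + 2·3 + 6·1 + 9·5 + 3·5 + 1·4 = 97
S: 7·1 + 2·5 + 6·4 + 9·2 + 3·4 + 1·3 = 74
Q: 7·5 + 2·1 + 6·5 + 9·1 + 3·1 + 1·5 = 84
T: 7·4 + 2·2 + 6·2 + 9·4 + 3·3 + 1·2 = 91
P: 7·2 + 2·4 + 6·3 + 9·3 + 3·2 + 1·1 = 74
R has the highest Borda score (97).

R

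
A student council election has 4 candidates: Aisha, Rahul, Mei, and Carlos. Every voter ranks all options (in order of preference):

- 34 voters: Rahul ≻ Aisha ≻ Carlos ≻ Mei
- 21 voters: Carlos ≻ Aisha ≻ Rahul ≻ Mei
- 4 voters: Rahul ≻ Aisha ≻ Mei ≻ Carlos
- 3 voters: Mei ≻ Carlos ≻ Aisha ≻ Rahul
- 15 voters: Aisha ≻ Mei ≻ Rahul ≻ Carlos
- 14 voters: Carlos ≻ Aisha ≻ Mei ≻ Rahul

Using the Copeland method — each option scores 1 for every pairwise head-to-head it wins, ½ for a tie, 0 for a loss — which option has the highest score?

Aisha

Aisha: beats Rahul, Mei, and Carlos → score 3.
Rahul: beats Mei and Carlos; loses to Aisha → score 2.
Mei: loses to Aisha, Rahul, and Carlos → score 0.
Carlos: beats Mei; loses to Aisha and Rahul → score 1.
Aisha has the best pairwise record.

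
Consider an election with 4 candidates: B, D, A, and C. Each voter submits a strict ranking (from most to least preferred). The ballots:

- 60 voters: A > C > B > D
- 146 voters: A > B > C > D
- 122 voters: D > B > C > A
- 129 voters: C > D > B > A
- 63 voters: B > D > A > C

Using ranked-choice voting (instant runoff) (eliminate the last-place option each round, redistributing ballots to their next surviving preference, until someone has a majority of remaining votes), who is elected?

D

Round 1: B 63, D 122, A 206, C 129. Eliminate B.
Round 2: D 185, A 206, C 129. Eliminate C.
Round 3: D 314, A 206. D has a majority.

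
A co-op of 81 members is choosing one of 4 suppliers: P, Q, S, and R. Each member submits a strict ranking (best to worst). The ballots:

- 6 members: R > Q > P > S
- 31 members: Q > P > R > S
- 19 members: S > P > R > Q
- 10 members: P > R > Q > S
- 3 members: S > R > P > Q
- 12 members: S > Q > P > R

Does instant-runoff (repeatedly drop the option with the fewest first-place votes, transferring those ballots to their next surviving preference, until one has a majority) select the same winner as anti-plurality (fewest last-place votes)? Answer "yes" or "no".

no

Instant-runoff — R1 P 10, Q 31, S 34, R 6 (R out); R2 P 10, Q 37, S 34 (P out); R3 Q 47, S 34 (Q winner). Winner: Q.
Anti-plurality — last-place votes: P 0, Q 22, S 47, R 12. Winner: P.
The two methods disagree.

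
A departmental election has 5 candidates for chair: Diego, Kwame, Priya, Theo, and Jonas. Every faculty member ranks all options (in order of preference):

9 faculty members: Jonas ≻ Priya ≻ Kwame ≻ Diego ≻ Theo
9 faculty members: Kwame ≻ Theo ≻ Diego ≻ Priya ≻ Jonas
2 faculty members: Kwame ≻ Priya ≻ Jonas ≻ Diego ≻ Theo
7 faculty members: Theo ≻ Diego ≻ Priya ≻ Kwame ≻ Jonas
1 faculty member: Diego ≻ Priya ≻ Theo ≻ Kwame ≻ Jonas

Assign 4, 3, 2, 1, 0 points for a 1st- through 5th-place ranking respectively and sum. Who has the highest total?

Diego: 9·1 + 9·2 + 2·1 + 7·3 + 1·4 = 54
Kwame: 9·2 + 9·4 + 2·4 + 7·1 + 1·1 = 70
Priya: 9·3 + 9·1 + 2·3 + 7·2 + 1·3 = 59
Theo: 9·0 + 9·3 + 2·0 + 7·4 + 1·2 = 57
Jonas: 9·4 + 9·0 + 2·2 + 7·0 + 1·0 = 40
Kwame has the highest Borda score (70).

Kwame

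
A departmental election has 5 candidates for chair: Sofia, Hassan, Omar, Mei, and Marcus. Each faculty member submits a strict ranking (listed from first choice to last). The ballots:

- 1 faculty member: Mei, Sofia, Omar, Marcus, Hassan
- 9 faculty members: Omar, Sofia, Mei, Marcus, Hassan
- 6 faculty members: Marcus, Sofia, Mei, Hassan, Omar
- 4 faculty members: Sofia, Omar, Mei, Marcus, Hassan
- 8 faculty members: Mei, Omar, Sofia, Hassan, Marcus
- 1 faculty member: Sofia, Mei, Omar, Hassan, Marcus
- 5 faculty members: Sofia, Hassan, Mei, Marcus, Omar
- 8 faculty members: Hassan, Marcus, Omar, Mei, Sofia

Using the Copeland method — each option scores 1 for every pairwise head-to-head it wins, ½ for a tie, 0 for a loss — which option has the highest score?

Sofia: beats Hassan, Mei, and Marcus; loses to Omar → score 3.
Hassan: beats Marcus; loses to Sofia, Omar, and Mei → score 1.
Omar: beats Sofia, Hassan, and Marcus; ties Mei → score 3.5.
Mei: beats Hassan and Marcus; ties Omar; loses to Sofia → score 2.5.
Marcus: loses to Sofia, Hassan, Omar, and Mei → score 0.
Omar has the best pairwise record.

Omar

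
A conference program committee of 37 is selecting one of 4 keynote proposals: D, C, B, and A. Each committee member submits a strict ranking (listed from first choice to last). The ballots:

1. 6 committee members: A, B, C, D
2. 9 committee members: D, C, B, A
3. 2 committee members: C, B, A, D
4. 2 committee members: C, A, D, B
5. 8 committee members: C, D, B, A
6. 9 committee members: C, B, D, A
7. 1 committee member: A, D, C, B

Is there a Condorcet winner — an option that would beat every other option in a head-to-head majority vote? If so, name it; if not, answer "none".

C

C vs D: 27–10 for C.
C vs B: 31–6 for C.
C vs A: 30–7 for C.
C beats every other option head-to-head.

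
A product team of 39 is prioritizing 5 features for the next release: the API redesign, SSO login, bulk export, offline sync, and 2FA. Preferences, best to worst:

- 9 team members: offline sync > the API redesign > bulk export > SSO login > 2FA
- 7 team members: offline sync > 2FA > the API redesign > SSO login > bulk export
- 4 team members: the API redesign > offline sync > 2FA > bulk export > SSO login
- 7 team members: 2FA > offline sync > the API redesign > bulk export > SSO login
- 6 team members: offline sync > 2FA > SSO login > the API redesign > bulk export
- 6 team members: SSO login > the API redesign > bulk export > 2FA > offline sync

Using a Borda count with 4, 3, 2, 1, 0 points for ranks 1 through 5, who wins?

offline sync

the API redesign: 9·3 + 7·2 + 4·4 + 7·2 + 6·1 + 6·3 = 95
SSO login: 9·1 + 7·1 + 4·0 + 7·0 + 6·2 + 6·4 = 52
bulk export: 9·2 + 7·0 + 4·1 + 7·1 + 6·0 + 6·2 = 41
offline sync: 9·4 + 7·4 + 4·3 + 7·3 + 6·4 + 6·0 = 121
2FA: 9·0 + 7·3 + 4·2 + 7·4 + 6·3 + 6·1 = 81
offline sync has the highest Borda score (121).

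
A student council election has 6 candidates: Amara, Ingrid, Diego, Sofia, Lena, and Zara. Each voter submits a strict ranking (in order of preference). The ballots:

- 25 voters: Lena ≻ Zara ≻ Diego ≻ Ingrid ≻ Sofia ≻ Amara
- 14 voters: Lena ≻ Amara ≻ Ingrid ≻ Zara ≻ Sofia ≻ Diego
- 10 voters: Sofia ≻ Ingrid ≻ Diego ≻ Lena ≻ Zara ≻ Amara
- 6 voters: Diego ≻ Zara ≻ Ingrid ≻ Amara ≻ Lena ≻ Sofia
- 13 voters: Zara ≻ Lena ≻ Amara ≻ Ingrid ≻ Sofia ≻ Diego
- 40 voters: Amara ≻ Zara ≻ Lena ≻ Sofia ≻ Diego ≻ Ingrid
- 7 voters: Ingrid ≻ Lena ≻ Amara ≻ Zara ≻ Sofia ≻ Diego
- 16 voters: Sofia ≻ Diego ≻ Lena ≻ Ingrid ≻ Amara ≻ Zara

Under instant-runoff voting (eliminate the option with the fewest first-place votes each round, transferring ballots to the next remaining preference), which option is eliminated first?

Diego

Round 1: Amara 40, Ingrid 7, Diego 6, Sofia 26, Lena 39, Zara 13. Eliminate Diego.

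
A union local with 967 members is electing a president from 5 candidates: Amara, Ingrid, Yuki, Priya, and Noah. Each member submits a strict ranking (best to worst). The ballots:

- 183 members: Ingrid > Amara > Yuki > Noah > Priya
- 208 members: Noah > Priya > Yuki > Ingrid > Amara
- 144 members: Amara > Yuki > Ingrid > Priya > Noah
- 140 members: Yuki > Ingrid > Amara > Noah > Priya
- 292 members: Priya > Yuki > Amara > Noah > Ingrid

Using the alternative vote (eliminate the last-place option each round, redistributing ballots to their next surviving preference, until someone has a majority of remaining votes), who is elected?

Round 1: Amara 144, Ingrid 183, Yuki 140, Priya 292, Noah 208. Eliminate Yuki.
Round 2: Amara 144, Ingrid 323, Priya 292, Noah 208. Eliminate Amara.
Round 3: Ingrid 467, Priya 292, Noah 208. Eliminate Noah.
Round 4: Ingrid 467, Priya 500. Priya has a majority.

Priya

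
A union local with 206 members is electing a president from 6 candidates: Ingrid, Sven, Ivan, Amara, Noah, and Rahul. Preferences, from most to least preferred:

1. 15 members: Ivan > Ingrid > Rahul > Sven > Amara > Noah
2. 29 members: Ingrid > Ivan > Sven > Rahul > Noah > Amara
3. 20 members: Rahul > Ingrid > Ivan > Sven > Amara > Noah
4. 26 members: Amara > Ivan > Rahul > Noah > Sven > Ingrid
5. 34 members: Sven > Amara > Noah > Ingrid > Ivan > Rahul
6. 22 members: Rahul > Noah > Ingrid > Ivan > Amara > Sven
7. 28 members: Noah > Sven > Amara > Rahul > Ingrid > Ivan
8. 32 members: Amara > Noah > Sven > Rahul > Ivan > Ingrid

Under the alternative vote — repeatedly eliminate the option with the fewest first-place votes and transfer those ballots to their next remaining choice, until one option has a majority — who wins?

Round 1: Ingrid 29, Sven 34, Ivan 15, Amara 58, Noah 28, Rahul 42. Eliminate Ivan.
Round 2: Ingrid 44, Sven 34, Amara 58, Noah 28, Rahul 42. Eliminate Noah.
Round 3: Ingrid 44, Sven 62, Amara 58, Rahul 42. Eliminate Rahul.
Round 4: Ingrid 86, Sven 62, Amara 58. Eliminate Amara.
Round 5: Ingrid 86, Sven 120. Sven has a majority.

Sven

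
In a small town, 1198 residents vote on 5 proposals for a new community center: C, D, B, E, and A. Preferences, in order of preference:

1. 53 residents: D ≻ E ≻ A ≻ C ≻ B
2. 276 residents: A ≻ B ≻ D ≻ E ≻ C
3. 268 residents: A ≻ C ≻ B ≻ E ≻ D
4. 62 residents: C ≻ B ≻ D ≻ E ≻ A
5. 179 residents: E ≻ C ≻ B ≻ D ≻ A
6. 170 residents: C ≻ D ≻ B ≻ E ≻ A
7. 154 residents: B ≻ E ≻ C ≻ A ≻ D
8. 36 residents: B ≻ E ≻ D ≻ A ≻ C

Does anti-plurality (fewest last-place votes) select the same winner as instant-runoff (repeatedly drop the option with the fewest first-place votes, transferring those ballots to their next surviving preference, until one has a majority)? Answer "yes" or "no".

yes

Anti-plurality — last-place votes: C 312, D 422, B 53, E 0, A 411. Winner: E.
Instant-runoff — R1 C 232, D 53, B 190, E 179, A 544 (D out); R2 C 232, B 190, E 232, A 544 (B out); R3 C 232, E 422, A 544 (C out); R4 E 654, A 544 (E winner). Winner: E.
The two methods agree.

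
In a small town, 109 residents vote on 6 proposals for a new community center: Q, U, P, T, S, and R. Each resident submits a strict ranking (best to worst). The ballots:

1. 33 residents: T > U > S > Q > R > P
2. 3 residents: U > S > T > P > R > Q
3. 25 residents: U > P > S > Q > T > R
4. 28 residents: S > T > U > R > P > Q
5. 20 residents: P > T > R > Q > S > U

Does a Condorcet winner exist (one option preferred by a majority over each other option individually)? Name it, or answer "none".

Checking pairwise contests:
U beats Q 89–20.
T beats U 81–28.
U beats P 89–20.
S beats T 56–53.
U beats S 61–48.
Q beats R 58–51.
Every option loses at least one head-to-head, so there is no Condorcet winner.

none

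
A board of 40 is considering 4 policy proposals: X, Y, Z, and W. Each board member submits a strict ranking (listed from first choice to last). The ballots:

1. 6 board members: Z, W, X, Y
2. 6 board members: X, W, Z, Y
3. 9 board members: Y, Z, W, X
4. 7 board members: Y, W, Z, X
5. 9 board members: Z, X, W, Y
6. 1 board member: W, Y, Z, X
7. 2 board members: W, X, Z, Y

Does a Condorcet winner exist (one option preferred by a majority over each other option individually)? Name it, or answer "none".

Z

Z vs X: 32–8 for Z.
Z vs Y: 23–17 for Z.
Z vs W: 24–16 for Z.
Z beats every other option head-to-head.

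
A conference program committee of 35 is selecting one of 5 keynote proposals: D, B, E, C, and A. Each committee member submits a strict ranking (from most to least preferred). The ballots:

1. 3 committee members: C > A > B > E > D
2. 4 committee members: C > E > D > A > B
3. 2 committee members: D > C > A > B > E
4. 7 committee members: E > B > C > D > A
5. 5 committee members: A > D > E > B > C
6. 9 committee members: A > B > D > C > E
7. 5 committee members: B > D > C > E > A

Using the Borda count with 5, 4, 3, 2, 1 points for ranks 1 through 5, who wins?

D: 3·1 + 4·3 + 2·5 + 7·2 + 5·4 + 9·3 + 5·4 = 106
B: 3·3 + 4·1 + 2·2 + 7·4 + 5·2 + 9·4 + 5·5 = 116
E: 3·2 + 4·4 + 2·1 + 7·5 + 5·3 + 9·1 + 5·2 = 93
C: 3·5 + 4·5 + 2·4 + 7·3 + 5·1 + 9·2 + 5·3 = 102
A: 3·4 + 4·2 + 2·3 + 7·1 + 5·5 + 9·5 + 5·1 = 108
B has the highest Borda score (116).

B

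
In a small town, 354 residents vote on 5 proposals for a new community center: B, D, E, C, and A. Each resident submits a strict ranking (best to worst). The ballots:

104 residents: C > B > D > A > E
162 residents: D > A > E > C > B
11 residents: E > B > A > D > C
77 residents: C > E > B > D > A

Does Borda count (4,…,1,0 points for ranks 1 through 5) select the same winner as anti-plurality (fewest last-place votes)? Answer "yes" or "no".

yes

Borda — scores: B 499, D 944, E 599, C 886, A 612. Winner: D.
Anti-plurality — last-place votes: B 162, D 0, E 104, C 11, A 77. Winner: D.
The two methods agree.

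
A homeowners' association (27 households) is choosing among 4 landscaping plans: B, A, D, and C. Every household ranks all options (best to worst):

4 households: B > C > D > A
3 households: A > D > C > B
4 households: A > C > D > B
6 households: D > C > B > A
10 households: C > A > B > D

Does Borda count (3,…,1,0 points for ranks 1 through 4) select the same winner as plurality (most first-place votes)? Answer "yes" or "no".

Borda — scores: B 28, A 41, D 32, C 61. Winner: C.
Plurality — first-place votes: B 4, A 7, D 6, C 10. Winner: C.
The two methods agree.

yes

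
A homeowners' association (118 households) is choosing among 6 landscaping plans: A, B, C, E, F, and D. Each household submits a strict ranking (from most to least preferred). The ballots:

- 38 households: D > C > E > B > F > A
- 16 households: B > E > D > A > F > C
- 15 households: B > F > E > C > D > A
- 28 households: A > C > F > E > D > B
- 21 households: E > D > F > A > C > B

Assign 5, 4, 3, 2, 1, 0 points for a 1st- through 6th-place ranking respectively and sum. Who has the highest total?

A: 38·0 + 16·2 + 15·0 + 28·5 + 21·2 = 214
B: 38·2 + 16·5 + 15·5 + 28·0 + 21·0 = 231
C: 38·4 + 16·0 + 15·2 + 28·4 + 21·1 = 315
E: 38·3 + 16·4 + 15·3 + 28·2 + 21·5 = 384
F: 38·1 + 16·1 + 15·4 + 28·3 + 21·3 = 261
D: 38·5 + 16·3 + 15·1 + 28·1 + 21·4 = 365
E has the highest Borda score (384).

E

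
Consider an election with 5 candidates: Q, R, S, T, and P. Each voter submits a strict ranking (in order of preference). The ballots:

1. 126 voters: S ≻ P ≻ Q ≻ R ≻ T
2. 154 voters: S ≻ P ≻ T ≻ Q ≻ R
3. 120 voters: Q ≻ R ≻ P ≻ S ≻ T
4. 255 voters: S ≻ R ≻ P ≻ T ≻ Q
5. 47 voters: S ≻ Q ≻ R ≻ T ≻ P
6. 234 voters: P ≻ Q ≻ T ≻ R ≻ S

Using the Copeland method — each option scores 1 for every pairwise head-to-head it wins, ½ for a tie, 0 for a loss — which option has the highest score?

Q: beats R and T; loses to S and P → score 2.
R: beats T; loses to Q, S, and P → score 1.
S: beats Q, R, T, and P → score 4.
T: loses to Q, R, S, and P → score 0.
P: beats Q, R, and T; loses to S → score 3.
S has the best pairwise record.

S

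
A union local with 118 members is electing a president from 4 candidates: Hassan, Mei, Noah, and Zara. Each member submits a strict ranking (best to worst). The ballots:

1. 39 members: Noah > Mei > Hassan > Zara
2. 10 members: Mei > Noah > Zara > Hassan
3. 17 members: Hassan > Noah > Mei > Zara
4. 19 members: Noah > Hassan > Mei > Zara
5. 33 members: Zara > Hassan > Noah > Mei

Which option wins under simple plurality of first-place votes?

Noah

First-place votes: Hassan 17, Mei 10, Noah 58, Zara 33.
Noah has the most first-place votes.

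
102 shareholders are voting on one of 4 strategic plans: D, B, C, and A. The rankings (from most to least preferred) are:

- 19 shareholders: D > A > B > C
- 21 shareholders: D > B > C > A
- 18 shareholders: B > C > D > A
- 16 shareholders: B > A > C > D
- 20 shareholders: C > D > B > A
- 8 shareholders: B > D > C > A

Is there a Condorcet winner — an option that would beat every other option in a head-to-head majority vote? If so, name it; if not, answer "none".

none

Checking pairwise contests:
C beats D 54–48.
D beats B 60–42.
B beats C 82–20.
D beats A 86–16.
Every option loses at least one head-to-head, so there is no Condorcet winner.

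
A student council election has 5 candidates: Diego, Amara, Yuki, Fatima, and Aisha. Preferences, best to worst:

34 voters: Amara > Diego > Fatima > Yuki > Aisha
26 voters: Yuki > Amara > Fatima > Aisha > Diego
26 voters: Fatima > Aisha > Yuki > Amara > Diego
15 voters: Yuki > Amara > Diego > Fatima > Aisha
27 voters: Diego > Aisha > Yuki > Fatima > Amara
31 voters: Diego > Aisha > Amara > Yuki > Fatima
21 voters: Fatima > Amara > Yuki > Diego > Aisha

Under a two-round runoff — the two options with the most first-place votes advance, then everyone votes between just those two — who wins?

Diego

Round 1 first-place votes: Diego 58, Amara 34, Yuki 41, Fatima 47, Aisha 0.
Diego and Fatima advance.
Runoff: Diego is preferred to Fatima by 107 voters; Fatima by 73.
Diego wins the runoff.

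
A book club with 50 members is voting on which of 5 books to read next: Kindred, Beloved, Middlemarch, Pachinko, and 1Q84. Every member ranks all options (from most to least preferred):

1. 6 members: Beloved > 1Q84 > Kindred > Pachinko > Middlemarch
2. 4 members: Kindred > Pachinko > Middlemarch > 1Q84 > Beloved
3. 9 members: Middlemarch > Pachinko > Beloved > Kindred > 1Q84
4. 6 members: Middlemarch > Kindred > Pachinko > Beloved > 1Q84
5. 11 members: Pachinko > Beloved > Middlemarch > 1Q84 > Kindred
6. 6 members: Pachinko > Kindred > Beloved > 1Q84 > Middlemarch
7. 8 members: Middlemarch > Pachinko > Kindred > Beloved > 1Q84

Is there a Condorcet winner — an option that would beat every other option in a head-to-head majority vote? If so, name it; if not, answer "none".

Pachinko

Pachinko vs Kindred: 34–16 for Pachinko.
Pachinko vs Beloved: 44–6 for Pachinko.
Pachinko vs Middlemarch: 27–23 for Pachinko.
Pachinko vs 1Q84: 44–6 for Pachinko.
Pachinko beats every other option head-to-head.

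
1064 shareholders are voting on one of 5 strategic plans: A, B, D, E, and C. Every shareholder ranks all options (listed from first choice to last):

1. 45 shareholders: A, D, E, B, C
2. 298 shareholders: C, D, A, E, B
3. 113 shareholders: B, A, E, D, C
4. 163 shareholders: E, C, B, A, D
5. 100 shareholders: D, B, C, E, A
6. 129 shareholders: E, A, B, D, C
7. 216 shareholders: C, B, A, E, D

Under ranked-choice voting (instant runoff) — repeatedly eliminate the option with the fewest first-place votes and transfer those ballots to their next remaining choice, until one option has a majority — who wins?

C

Round 1: A 45, B 113, D 100, E 292, C 514. Eliminate A.
Round 2: B 113, D 145, E 292, C 514. Eliminate B.
Round 3: D 145, E 405, C 514. Eliminate D.
Round 4: E 450, C 614. C has a majority.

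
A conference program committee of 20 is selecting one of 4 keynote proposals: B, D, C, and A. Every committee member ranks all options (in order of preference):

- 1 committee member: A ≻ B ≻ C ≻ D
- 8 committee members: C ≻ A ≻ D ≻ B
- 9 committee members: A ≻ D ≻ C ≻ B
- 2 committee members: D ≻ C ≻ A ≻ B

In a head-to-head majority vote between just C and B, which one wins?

Voters preferring C to B: 19; preferring B to C: 1.
C wins the head-to-head.

C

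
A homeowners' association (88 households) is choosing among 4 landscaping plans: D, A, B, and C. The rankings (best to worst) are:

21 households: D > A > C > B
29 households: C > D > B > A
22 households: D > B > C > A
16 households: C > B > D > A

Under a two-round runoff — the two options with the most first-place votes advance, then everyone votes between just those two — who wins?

C

Round 1 first-place votes: D 43, A 0, B 0, C 45.
C and D advance.
Runoff: C is preferred to D by 45 voters; D by 43.
C wins the runoff.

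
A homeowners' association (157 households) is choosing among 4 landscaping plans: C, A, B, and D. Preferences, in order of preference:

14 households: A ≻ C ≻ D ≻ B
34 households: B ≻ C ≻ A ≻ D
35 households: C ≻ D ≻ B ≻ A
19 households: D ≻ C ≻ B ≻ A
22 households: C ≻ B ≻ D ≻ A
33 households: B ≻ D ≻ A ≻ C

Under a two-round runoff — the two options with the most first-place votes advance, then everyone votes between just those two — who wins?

Round 1 first-place votes: C 57, A 14, B 67, D 19.
B and C advance.
Runoff: B is preferred to C by 67 voters; C by 90.
C wins the runoff.

C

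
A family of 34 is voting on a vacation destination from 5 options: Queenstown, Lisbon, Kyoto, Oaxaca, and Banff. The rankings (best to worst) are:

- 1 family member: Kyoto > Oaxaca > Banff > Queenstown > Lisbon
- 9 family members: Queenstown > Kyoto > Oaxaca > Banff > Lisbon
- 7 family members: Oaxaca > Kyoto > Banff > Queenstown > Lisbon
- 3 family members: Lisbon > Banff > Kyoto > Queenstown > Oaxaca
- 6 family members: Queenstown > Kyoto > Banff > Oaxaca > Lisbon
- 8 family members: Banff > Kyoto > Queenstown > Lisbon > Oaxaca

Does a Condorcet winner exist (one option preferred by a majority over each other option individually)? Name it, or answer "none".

Kyoto vs Queenstown: 19–15 for Kyoto.
Kyoto vs Lisbon: 31–3 for Kyoto.
Kyoto vs Oaxaca: 27–7 for Kyoto.
Kyoto vs Banff: 23–11 for Kyoto.
Kyoto beats every other option head-to-head.

Kyoto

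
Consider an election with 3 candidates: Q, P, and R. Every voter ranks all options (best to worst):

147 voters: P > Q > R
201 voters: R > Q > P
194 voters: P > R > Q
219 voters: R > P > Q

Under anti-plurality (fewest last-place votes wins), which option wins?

R

Last-place votes: Q 413, P 201, R 147.
R is ranked last by the fewest voters, so R wins.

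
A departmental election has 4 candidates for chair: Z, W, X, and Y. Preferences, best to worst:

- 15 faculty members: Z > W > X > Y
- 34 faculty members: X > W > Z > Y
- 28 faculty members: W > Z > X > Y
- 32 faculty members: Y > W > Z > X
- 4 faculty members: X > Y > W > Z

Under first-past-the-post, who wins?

X

First-place votes: Z 15, W 28, X 38, Y 32.
X has the most first-place votes.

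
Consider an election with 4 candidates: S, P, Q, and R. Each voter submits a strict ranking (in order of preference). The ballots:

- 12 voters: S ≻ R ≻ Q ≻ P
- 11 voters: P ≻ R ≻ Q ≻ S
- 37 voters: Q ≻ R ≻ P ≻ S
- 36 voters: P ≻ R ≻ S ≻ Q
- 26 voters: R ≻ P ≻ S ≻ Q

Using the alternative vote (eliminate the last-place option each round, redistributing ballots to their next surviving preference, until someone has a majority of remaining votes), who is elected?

Round 1: S 12, P 47, Q 37, R 26. Eliminate S.
Round 2: P 47, Q 37, R 38. Eliminate Q.
Round 3: P 47, R 75. R has a majority.

R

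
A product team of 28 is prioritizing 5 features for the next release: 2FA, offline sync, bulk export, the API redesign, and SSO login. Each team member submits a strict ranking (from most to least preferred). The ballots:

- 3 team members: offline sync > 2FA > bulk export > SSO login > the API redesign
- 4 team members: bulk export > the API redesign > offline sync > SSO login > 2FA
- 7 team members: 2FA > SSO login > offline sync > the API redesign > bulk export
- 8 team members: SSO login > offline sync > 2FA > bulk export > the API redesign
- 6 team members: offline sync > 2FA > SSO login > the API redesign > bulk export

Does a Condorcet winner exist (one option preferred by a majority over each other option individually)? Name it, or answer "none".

none

Checking pairwise contests:
offline sync beats 2FA 21–7.
SSO login beats offline sync 15–13.
2FA beats bulk export 24–4.
2FA beats the API redesign 24–4.
2FA beats SSO login 16–12.
Every option loses at least one head-to-head, so there is no Condorcet winner.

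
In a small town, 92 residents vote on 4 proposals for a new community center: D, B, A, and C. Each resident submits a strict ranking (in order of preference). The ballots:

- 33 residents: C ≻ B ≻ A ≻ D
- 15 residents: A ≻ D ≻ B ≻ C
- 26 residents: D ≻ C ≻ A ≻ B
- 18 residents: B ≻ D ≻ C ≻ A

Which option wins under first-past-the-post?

First-place votes: D 26, B 18, A 15, C 33.
C has the most first-place votes.

C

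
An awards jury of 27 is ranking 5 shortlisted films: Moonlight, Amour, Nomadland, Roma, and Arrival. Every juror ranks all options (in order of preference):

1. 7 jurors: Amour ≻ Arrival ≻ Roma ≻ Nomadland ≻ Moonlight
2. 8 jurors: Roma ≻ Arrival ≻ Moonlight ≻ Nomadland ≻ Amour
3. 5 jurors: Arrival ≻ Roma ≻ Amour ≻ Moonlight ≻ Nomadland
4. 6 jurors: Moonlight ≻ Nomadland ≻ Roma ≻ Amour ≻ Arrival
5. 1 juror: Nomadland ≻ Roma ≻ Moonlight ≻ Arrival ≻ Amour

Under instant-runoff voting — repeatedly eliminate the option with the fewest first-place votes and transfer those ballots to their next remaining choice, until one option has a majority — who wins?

Roma

Round 1: Moonlight 6, Amour 7, Nomadland 1, Roma 8, Arrival 5. Eliminate Nomadland.
Round 2: Moonlight 6, Amour 7, Roma 9, Arrival 5. Eliminate Arrival.
Round 3: Moonlight 6, Amour 7, Roma 14. Roma has a majority.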